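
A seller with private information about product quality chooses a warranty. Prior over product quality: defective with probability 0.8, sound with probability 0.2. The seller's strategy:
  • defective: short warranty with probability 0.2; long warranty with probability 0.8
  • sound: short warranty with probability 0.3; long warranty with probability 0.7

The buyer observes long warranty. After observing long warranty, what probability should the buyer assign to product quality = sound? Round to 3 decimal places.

P(long warranty) = 0.8·0.8 + 0.2·0.7 = 0.78
P(sound | long warranty) = (0.2·0.7) / 0.78 = 0.14 / 0.78 = 0.179487

0.179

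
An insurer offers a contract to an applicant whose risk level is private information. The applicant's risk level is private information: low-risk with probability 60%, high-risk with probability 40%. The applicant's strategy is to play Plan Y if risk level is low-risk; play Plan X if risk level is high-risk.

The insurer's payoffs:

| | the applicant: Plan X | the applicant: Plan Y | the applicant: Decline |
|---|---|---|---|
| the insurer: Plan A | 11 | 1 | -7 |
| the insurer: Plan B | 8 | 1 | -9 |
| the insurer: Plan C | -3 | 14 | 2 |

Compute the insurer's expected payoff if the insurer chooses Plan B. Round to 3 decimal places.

E[Plan B] = 0.6·1 + 0.4·8 = 0.6 + 3.2 = 3.8

3.800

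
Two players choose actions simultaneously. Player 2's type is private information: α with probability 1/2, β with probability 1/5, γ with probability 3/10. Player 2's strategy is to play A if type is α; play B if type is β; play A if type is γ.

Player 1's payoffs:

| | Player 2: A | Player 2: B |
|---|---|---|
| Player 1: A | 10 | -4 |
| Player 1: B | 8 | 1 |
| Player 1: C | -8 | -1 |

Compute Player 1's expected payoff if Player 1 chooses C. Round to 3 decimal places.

Take the expectation over Player 2's type, weighting each type's action by its prior probability.
E[C] = 1/2·(-8) + 1/5·(-1) + 3/10·(-8) = (-4) + (-1/5) + (-12/5) = -33/5

-6.600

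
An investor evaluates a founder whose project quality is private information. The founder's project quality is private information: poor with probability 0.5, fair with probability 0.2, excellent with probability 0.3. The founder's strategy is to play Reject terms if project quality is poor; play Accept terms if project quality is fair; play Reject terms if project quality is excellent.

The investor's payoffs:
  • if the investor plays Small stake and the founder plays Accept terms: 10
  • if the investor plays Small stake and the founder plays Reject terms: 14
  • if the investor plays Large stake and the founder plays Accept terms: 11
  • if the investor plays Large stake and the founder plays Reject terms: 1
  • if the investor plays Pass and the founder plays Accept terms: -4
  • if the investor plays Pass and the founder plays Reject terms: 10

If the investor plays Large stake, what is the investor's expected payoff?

3

E[Large stake] = 0.5·1 + 0.2·11 + 0.3·1 = 0.5 + 2.2 + 0.3 = 3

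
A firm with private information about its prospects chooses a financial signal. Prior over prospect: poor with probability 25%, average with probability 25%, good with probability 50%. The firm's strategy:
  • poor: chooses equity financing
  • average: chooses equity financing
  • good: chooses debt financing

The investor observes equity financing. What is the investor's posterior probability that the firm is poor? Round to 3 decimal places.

Apply Bayes' rule using the sender's strategy as the likelihood.
P(equity financing) = 0.25·1 + 0.25·1 + 0.5·0 = 0.5
P(poor | equity financing) = (0.25·1) / 0.5 = 0.25 / 0.5 = 0.5

0.500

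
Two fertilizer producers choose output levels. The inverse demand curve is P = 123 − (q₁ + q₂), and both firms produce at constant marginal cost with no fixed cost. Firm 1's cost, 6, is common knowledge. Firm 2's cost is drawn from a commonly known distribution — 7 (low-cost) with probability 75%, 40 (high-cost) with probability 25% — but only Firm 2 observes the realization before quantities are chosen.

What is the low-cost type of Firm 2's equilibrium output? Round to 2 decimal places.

Firm 2 with cost c maximizes (123 − (q₁+q₂) − c)·q₂, giving q₂(c) = (123 − c − q₁)/2.
E[c₂] = 0.75·7 + 0.25·40 = 15.25
Firm 1's FOC against E[q₂] yields q₁ = (123 − 2·6 + E[c₂])/3 = (123 − 12 + 15.25)/3 = 42.0833.
q₂(low-cost) = (123 − 7 − 42.0833)/2 = 36.9583.

36.96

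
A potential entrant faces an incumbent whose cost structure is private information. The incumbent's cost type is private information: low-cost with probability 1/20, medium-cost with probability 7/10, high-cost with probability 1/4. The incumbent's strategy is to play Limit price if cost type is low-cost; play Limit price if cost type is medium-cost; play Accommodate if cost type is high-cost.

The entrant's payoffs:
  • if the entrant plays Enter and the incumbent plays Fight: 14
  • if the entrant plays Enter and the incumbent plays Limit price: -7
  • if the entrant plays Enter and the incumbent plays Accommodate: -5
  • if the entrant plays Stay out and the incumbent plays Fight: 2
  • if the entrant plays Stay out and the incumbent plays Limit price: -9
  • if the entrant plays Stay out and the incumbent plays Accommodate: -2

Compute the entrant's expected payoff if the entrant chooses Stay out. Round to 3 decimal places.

-7.250

Take the expectation over the incumbent's cost type, weighting each type's action by its prior probability.
E[Stay out] = 1/20·(-9) + 7/10·(-9) + 1/4·(-2) = (-9/20) + (-63/10) + (-1/2) = -29/4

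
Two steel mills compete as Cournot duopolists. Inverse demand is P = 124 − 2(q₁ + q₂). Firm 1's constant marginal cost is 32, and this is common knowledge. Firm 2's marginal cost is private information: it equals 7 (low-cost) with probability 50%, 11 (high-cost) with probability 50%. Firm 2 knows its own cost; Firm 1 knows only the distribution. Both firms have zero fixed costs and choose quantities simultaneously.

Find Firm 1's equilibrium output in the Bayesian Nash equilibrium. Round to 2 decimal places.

Type-c best response for Firm 2: q₂(c) = (124 − c)/4 − q₁/2.
Firm 1 maximizes expected profit; its first-order condition is 124 − 4q₁ − 2E[q₂] − 32 = 0.
Substituting E[q₂] and solving: E[c₂] = 9, so q₁ = (124 − 2·32 + 9)/6 = 11.5.

11.50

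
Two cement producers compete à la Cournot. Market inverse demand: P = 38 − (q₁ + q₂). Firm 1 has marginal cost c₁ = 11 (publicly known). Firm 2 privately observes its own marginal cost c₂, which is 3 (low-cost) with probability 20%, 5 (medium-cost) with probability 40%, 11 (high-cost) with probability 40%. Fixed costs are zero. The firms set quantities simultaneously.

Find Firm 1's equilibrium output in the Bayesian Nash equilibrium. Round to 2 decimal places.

Type-c best response for Firm 2: q₂(c) = (38 − c)/2 − q₁/2.
Firm 1 maximizes expected profit; its first-order condition is 38 − 2q₁ − E[q₂] − 11 = 0.
Substituting E[q₂] and solving: E[c₂] = 7, so q₁ = (38 − 2·11 + 7)/3 = 7.66667.

7.67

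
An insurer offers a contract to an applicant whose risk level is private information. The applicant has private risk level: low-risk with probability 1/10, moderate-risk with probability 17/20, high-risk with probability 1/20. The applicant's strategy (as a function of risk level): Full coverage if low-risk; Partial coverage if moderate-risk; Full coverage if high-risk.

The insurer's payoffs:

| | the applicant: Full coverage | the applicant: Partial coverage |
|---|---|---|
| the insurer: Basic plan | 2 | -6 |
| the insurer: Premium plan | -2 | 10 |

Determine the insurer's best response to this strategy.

Premium plan

E[Basic plan] = 1/10·(2) + 17/20·(-6) + 1/20·(2) = -24/5
E[Premium plan] = 1/10·(-2) + 17/20·(10) + 1/20·(-2) = 41/5
Best response: Premium plan (41/5 is the largest).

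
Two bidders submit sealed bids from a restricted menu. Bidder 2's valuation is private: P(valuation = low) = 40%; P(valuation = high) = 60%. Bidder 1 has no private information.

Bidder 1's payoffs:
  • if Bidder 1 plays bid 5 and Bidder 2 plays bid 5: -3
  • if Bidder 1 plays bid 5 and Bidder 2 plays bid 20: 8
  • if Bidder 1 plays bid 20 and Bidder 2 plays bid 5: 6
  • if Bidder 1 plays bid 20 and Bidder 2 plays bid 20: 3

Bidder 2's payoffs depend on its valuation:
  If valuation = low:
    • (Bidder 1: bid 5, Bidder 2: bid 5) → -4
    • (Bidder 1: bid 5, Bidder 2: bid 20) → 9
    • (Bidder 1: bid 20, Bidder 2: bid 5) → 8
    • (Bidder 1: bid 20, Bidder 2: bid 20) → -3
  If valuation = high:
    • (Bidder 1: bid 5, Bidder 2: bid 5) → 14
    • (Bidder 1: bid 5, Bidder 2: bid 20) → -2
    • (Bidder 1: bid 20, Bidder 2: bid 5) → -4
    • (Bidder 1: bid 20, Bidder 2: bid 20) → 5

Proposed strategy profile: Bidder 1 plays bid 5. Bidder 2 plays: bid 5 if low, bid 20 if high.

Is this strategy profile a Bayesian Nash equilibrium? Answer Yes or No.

Bidder 1 plays bid 5: E[bid 5] = 0.4·(-3) + 0.6·(8) = 3.6; E[bid 20] = 4.2. Not best-responding. ✗
Bidder 2 (valuation low), facing bid 5: bid 5 gives -4, bid 20 gives 9. Proposed bid 5 is not best — profitable deviation exists. ✗
Bidder 2 (valuation high), facing bid 5: bid 5 gives 14, bid 20 gives -2. Proposed bid 20 is not best — profitable deviation exists. ✗

No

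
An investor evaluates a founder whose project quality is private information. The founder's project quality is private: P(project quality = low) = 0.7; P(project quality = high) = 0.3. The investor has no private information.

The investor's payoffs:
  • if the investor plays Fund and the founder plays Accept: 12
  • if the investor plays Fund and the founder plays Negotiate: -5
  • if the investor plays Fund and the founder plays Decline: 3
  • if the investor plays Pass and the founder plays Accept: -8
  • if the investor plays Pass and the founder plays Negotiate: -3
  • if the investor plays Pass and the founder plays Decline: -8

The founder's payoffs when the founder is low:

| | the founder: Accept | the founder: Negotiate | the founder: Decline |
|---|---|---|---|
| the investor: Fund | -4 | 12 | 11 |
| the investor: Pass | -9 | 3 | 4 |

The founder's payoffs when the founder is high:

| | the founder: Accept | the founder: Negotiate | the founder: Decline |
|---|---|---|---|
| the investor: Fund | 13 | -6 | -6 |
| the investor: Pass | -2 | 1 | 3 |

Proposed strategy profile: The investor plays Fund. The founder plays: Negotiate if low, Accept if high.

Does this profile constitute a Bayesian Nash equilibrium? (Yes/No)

Yes

The investor plays Fund: E[Fund] = 0.7·(-5) + 0.3·(12) = 0.1; E[Pass] = -4.5. Best-responding. ✓
The founder (project quality low), facing Fund: Accept gives -4, Negotiate gives 12, Decline gives 11. Proposed Negotiate is best. ✓
The founder (project quality high), facing Fund: Accept gives 13, Negotiate gives -6, Decline gives -6. Proposed Accept is best. ✓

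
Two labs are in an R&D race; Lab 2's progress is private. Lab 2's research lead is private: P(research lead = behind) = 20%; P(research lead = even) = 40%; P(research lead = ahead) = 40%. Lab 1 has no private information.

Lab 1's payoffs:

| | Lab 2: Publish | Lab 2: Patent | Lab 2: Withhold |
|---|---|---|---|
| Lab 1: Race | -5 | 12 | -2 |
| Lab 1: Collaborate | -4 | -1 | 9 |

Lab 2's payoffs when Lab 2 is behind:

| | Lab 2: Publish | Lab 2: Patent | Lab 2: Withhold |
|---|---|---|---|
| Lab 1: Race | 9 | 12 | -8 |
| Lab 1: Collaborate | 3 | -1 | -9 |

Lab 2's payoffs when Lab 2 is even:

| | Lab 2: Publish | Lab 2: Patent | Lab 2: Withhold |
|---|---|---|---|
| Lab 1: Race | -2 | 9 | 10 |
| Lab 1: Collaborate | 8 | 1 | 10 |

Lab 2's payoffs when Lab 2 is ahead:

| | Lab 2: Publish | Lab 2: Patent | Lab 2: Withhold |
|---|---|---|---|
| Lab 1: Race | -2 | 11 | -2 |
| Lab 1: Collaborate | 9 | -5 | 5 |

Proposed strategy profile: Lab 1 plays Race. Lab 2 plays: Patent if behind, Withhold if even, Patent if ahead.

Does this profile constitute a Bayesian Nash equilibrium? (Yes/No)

Lab 1 plays Race: E[Race] = 0.2·(12) + 0.4·(-2) + 0.4·(12) = 6.4; E[Collaborate] = 3. Best-responding. ✓
Lab 2 (research lead behind), facing Race: Publish gives 9, Patent gives 12, Withhold gives -8. Proposed Patent is best. ✓
Lab 2 (research lead even), facing Race: Publish gives -2, Patent gives 9, Withhold gives 10. Proposed Withhold is best. ✓
Lab 2 (research lead ahead), facing Race: Publish gives -2, Patent gives 11, Withhold gives -2. Proposed Patent is best. ✓

Yes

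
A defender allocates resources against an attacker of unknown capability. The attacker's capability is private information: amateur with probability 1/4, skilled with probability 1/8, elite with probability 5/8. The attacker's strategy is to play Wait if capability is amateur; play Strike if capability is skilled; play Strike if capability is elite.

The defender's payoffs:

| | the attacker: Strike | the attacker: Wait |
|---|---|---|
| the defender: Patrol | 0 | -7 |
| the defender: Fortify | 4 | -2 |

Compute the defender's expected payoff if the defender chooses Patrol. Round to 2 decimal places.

E[Patrol] = 1/4·(-7) + 1/8·0 + 5/8·0 = (-7/4) + 0 + 0 = -7/4

-1.75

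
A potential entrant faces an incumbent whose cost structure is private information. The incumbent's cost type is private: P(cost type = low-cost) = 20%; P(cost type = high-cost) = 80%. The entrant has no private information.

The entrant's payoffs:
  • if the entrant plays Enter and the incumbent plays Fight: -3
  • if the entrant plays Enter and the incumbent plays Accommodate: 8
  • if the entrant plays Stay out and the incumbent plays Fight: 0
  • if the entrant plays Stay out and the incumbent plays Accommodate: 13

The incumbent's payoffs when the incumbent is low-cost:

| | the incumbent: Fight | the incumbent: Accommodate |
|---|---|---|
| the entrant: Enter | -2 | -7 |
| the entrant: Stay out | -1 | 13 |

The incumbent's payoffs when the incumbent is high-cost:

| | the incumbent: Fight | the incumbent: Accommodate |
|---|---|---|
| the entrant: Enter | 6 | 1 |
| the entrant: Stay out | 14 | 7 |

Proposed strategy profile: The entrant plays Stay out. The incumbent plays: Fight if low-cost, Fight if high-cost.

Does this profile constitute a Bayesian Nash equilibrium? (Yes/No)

A profile is a BNE iff every type of every player is best-responding given beliefs about the other side.
The entrant plays Stay out: E[Stay out] = 0.2·(0) + 0.8·(0) = 0; E[Enter] = -3. Best-responding. ✓
The incumbent (cost type low-cost), facing Stay out: Fight gives -1, Accommodate gives 13. Proposed Fight is not best — profitable deviation exists. ✗
The incumbent (cost type high-cost), facing Stay out: Fight gives 14, Accommodate gives 7. Proposed Fight is best. ✓

No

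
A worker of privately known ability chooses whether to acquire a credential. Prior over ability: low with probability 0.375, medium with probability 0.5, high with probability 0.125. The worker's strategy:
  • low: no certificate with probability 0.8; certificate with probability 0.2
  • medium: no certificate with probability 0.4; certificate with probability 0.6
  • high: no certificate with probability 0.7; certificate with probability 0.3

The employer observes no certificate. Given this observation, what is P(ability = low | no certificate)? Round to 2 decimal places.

P(no certificate) = 0.375·0.8 + 0.5·0.4 + 0.125·0.7 = 0.5875
P(low | no certificate) = (0.375·0.8) / 0.5875 = 0.3 / 0.5875 = 0.510638

0.51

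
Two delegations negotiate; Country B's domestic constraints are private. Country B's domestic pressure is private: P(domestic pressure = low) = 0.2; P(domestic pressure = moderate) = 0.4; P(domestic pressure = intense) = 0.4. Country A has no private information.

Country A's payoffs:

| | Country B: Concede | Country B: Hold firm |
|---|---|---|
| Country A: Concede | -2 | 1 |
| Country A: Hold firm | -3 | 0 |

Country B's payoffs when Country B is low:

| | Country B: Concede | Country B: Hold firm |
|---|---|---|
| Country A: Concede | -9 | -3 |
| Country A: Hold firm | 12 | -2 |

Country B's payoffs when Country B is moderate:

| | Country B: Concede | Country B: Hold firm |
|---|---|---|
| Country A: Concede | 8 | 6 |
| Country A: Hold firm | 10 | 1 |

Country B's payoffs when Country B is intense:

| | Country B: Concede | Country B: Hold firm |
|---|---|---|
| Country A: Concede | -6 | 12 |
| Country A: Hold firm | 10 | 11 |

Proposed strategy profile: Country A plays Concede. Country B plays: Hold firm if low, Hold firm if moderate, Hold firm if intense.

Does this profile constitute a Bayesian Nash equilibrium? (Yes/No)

Country A plays Concede: E[Concede] = 0.2·(1) + 0.4·(1) + 0.4·(1) = 1; E[Hold firm] = 0. Best-responding. ✓
Country B (domestic pressure low), facing Concede: Concede gives -9, Hold firm gives -3. Proposed Hold firm is best. ✓
Country B (domestic pressure moderate), facing Concede: Concede gives 8, Hold firm gives 6. Proposed Hold firm is not best — profitable deviation exists. ✗
Country B (domestic pressure intense), facing Concede: Concede gives -6, Hold firm gives 12. Proposed Hold firm is best. ✓

No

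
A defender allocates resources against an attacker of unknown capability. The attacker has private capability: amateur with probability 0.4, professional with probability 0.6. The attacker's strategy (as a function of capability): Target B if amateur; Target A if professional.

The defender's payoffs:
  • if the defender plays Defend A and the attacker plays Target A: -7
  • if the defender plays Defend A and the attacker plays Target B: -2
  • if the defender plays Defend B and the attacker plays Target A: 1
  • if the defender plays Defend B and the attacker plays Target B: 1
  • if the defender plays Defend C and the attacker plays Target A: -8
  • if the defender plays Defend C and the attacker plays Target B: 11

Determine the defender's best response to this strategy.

Defend B

E[Defend A] = 0.4·(-2) + 0.6·(-7) = -5
E[Defend B] = 0.4·(1) + 0.6·(1) = 1
E[Defend C] = 0.4·(11) + 0.6·(-8) = -0.4
Best response: Defend B (1 is the largest).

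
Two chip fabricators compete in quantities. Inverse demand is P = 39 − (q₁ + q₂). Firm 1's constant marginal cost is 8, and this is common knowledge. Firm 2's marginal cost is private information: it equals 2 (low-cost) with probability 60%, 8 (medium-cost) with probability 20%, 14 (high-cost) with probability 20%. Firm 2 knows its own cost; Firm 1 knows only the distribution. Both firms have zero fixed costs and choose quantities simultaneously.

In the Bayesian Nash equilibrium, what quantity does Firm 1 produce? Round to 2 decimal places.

9.53

Firm 2 with cost c maximizes (39 − (q₁+q₂) − c)·q₂, giving q₂(c) = (39 − c − q₁)/2.
E[c₂] = 0.6·2 + 0.2·8 + 0.2·14 = 5.6
Firm 1's FOC against E[q₂] yields q₁ = (39 − 2·8 + E[c₂])/3 = (39 − 16 + 5.6)/3 = 9.53333.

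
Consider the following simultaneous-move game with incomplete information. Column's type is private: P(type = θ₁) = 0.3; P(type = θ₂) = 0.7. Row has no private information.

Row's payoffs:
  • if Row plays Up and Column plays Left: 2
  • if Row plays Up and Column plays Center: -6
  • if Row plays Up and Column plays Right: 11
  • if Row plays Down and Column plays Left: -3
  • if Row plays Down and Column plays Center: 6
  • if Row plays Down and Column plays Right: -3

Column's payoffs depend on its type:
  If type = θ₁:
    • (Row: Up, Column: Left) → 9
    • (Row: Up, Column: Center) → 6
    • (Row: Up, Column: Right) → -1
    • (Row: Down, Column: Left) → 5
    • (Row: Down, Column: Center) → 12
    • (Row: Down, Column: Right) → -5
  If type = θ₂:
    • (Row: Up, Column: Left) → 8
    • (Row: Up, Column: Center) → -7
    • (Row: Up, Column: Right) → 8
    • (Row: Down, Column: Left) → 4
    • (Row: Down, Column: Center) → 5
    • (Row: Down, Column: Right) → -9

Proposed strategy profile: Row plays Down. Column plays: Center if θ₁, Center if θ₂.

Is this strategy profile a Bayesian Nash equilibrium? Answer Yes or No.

A profile is a BNE iff every type of every player is best-responding given beliefs about the other side.
Row plays Down: E[Down] = 0.3·(6) + 0.7·(6) = 6; E[Up] = -6. Best-responding. ✓
Column (type θ₁), facing Down: Left gives 5, Center gives 12, Right gives -5. Proposed Center is best. ✓
Column (type θ₂), facing Down: Left gives 4, Center gives 5, Right gives -9. Proposed Center is best. ✓

Yes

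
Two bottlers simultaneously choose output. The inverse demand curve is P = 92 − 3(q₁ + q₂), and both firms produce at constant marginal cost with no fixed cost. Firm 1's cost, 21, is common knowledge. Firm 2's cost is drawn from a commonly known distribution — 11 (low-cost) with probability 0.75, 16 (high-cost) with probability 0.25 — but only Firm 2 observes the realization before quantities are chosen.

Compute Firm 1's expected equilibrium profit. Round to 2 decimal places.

143.52

Firm 2 with cost c maximizes (92 − 3(q₁+q₂) − c)·q₂, giving q₂(c) = (92 − c − 3q₁)/6.
E[c₂] = 0.75·11 + 0.25·16 = 12.25
Firm 1's FOC against E[q₂] yields q₁ = (92 − 2·21 + E[c₂])/9 = (92 − 42 + 12.25)/9 = 6.91667.
E[P] = 92 − 3·(q₁ + E[q₂]) = 41.75; Firm 1's expected profit = (E[P] − 21)·q₁ = (41.75 − 21)·6.91667 = 143.521.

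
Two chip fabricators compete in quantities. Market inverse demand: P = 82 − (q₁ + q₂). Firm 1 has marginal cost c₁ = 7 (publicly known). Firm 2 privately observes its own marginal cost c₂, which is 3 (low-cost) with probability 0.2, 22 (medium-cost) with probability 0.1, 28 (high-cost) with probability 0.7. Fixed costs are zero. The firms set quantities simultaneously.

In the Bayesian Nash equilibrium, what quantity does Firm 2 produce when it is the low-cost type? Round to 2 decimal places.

Type-c best response for Firm 2: q₂(c) = (82 − c)/2 − q₁/2.
Firm 1 maximizes expected profit; its first-order condition is 82 − 2q₁ − E[q₂] − 7 = 0.
Substituting E[q₂] and solving: E[c₂] = 22.4, so q₁ = (82 − 2·7 + 22.4)/3 = 30.1333.
q₂(low-cost) = (82 − 3 − 30.1333)/2 = 24.4333.

24.43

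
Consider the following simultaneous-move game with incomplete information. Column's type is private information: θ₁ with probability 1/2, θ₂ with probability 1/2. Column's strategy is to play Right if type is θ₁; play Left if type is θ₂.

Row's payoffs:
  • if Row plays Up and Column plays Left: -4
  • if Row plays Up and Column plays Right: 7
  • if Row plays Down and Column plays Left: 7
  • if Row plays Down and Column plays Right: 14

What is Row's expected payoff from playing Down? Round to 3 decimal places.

10.500

Take the expectation over Column's type, weighting each type's action by its prior probability.
E[Down] = 1/2·14 + 1/2·7 = 7 + 7/2 = 21/2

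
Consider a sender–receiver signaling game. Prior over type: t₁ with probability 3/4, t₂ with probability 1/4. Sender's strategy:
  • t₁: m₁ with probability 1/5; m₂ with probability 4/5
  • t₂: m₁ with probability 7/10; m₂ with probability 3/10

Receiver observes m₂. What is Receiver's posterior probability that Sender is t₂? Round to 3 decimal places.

Apply Bayes' rule using the sender's strategy as the likelihood.
P(m₂) = (3/4)·(4/5) + (1/4)·(3/10) = 27/40
P(t₂ | m₂) = ((1/4)·(3/10)) / (27/40) = (3/40) / (27/40) = 1/9

0.111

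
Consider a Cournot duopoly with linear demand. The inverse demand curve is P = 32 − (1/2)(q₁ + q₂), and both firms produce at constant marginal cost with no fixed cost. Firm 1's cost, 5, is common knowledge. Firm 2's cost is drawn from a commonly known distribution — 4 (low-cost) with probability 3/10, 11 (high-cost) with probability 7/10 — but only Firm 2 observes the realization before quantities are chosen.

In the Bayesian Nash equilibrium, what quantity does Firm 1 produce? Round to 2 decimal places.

20.60

Firm 2 with cost c maximizes (32 − (1/2)(q₁+q₂) − c)·q₂, giving q₂(c) = (32 − c − (1/2)q₁).
E[c₂] = 3/10·4 + 7/10·11 = 8.9
Firm 1's FOC against E[q₂] yields q₁ = (32 − 2·5 + E[c₂])/(3/2) = (32 − 10 + 8.9)/(3/2) = 20.6.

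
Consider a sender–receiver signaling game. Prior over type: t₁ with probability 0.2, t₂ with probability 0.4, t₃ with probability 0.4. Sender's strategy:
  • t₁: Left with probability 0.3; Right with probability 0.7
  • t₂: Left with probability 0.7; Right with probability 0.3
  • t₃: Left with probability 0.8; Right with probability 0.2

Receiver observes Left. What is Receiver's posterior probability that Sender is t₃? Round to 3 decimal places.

0.485

Apply Bayes' rule using the sender's strategy as the likelihood.
P(Left) = 0.2·0.3 + 0.4·0.7 + 0.4·0.8 = 0.66
P(t₃ | Left) = (0.4·0.8) / 0.66 = 0.32 / 0.66 = 0.484848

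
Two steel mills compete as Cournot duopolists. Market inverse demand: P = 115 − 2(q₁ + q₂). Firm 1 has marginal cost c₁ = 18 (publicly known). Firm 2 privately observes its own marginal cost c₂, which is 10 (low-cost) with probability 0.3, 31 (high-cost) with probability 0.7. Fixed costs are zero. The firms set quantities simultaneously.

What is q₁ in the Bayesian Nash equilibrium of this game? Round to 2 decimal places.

17.28

Type-c best response for Firm 2: q₂(c) = (115 − c)/4 − q₁/2.
Firm 1 maximizes expected profit; its first-order condition is 115 − 4q₁ − 2E[q₂] − 18 = 0.
Substituting E[q₂] and solving: E[c₂] = 24.7, so q₁ = (115 − 2·18 + 24.7)/6 = 17.2833.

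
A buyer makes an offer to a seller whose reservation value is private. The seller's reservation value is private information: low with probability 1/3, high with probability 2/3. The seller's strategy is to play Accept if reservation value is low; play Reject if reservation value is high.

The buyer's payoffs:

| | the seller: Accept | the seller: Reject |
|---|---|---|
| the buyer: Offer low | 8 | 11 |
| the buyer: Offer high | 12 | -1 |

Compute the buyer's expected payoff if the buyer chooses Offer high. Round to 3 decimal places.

3.333

E[Offer high] = 1/3·12 + 2/3·(-1) = 4 + (-2/3) = 10/3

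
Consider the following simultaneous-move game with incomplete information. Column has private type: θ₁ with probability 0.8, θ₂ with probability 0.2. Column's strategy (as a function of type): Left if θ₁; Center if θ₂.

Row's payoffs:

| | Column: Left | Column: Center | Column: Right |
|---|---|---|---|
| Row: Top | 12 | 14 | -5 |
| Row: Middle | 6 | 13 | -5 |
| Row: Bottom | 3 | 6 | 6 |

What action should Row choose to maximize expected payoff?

E[Top] = 0.8·(12) + 0.2·(14) = 12.4
E[Middle] = 0.8·(6) + 0.2·(13) = 7.4
E[Bottom] = 0.8·(3) + 0.2·(6) = 3.6
Best response: Top (12.4 is the largest).

Top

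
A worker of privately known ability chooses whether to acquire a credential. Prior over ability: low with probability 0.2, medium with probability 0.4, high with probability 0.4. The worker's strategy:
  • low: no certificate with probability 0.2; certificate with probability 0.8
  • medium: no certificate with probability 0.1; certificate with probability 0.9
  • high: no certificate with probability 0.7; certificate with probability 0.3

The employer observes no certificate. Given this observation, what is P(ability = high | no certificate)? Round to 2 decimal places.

P(no certificate) = 0.2·0.2 + 0.4·0.1 + 0.4·0.7 = 0.36
P(high | no certificate) = (0.4·0.7) / 0.36 = 0.28 / 0.36 = 0.777778

0.78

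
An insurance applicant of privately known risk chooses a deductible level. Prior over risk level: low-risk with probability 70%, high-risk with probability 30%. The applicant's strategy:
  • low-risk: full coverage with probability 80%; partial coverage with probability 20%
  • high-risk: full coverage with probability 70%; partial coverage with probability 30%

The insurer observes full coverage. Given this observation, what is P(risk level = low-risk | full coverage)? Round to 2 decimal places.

P(full coverage) = 0.7·0.8 + 0.3·0.7 = 0.77
P(low-risk | full coverage) = (0.7·0.8) / 0.77 = 0.56 / 0.77 = 0.727273

0.73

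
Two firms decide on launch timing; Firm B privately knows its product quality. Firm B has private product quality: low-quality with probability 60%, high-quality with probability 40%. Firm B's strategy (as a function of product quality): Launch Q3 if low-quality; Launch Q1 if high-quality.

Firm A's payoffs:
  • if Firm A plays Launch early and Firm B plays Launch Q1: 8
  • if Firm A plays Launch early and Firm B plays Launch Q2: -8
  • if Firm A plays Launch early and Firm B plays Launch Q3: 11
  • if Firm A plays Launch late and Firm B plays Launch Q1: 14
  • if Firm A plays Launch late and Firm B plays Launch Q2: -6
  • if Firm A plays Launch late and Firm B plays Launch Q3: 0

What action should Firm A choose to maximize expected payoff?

Launch early

E[Launch early] = 0.6·(11) + 0.4·(8) = 9.8
E[Launch late] = 0.6·(0) + 0.4·(14) = 5.6
Best response: Launch early (9.8 is the largest).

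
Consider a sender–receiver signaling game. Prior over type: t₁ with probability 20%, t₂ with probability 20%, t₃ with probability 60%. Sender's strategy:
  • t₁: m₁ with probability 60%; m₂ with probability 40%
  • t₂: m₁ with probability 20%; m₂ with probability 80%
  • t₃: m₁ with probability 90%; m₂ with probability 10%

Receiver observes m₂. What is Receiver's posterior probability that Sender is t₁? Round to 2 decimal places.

P(m₂) = 0.2·0.4 + 0.2·0.8 + 0.6·0.1 = 0.3
P(t₁ | m₂) = (0.2·0.4) / 0.3 = 0.08 / 0.3 = 0.266667

0.27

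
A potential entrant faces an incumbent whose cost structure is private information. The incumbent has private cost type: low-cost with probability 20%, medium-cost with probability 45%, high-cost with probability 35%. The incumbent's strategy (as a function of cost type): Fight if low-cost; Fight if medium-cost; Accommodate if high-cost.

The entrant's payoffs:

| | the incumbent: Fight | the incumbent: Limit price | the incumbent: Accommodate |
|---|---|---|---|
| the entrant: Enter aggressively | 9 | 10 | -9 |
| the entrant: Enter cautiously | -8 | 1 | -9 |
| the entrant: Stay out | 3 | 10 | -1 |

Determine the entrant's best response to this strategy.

Enter aggressively

Compute the entrant's expected payoff for each action, taking the expectation over the incumbent's type.
E[Enter aggressively] = 0.2·(9) + 0.45·(9) + 0.35·(-9) = 2.7
E[Enter cautiously] = 0.2·(-8) + 0.45·(-8) + 0.35·(-9) = -8.35
E[Stay out] = 0.2·(3) + 0.45·(3) + 0.35·(-1) = 1.6
Best response: Enter aggressively (2.7 is the largest).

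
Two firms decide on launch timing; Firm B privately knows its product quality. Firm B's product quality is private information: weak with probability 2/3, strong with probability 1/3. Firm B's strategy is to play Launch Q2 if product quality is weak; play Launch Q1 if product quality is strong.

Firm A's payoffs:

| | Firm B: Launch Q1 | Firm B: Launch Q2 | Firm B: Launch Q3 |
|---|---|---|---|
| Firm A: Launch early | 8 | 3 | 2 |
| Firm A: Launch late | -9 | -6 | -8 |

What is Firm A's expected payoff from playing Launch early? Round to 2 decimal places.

E[Launch early] = 2/3·3 + 1/3·8 = 2 + 8/3 = 14/3

4.67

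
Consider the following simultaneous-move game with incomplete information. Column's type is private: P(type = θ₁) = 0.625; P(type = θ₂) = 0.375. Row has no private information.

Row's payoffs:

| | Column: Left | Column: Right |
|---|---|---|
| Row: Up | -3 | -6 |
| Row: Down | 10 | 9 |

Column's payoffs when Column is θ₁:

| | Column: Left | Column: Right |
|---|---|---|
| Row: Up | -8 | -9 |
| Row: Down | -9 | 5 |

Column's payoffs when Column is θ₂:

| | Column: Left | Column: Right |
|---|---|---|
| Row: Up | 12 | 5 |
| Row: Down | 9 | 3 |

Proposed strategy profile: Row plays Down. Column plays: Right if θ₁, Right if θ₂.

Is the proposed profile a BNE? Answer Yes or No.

No

A profile is a BNE iff every type of every player is best-responding given beliefs about the other side.
Row plays Down: E[Down] = 0.625·(9) + 0.375·(9) = 9; E[Up] = -6. Best-responding. ✓
Column (type θ₁), facing Down: Left gives -9, Right gives 5. Proposed Right is best. ✓
Column (type θ₂), facing Down: Left gives 9, Right gives 3. Proposed Right is not best — profitable deviation exists. ✗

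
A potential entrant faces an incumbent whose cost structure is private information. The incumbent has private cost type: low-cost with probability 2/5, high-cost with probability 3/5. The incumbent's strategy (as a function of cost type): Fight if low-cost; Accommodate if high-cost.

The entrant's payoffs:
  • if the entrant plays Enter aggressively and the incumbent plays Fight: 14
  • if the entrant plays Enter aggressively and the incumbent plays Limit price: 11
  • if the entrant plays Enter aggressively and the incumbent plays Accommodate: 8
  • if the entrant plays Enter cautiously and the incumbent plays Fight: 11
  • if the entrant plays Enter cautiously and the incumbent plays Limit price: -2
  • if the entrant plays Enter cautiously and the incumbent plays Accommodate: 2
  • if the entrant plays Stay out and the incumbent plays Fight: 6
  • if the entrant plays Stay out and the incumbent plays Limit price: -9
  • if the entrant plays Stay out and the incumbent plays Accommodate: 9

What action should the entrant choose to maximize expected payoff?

E[Enter aggressively] = 2/5·(14) + 3/5·(8) = 52/5
E[Enter cautiously] = 2/5·(11) + 3/5·(2) = 28/5
E[Stay out] = 2/5·(6) + 3/5·(9) = 39/5
Best response: Enter aggressively (52/5 is the largest).

Enter aggressively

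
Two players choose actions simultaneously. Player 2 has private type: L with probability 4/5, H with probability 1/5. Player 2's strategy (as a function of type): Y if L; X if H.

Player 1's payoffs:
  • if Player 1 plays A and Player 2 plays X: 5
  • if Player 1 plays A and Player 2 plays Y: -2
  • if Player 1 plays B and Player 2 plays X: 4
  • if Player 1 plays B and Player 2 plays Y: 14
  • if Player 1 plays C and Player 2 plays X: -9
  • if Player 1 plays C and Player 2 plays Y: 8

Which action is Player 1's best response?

Compute Player 1's expected payoff for each action, taking the expectation over Player 2's type.
E[A] = 4/5·(-2) + 1/5·(5) = -3/5
E[B] = 4/5·(14) + 1/5·(4) = 12
E[C] = 4/5·(8) + 1/5·(-9) = 23/5
Best response: B (12 is the largest).

B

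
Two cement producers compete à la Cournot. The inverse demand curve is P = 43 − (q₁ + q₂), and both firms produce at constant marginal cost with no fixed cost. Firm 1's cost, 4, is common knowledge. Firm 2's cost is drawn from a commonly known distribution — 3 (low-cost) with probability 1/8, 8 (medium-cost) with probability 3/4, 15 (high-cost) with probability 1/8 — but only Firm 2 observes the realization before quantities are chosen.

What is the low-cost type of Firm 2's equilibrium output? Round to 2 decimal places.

12.79

Type-c best response for Firm 2: q₂(c) = (43 − c)/2 − q₁/2.
Firm 1 maximizes expected profit; its first-order condition is 43 − 2q₁ − E[q₂] − 4 = 0.
Substituting E[q₂] and solving: E[c₂] = 8.25, so q₁ = (43 − 2·4 + 8.25)/3 = 14.4167.
q₂(low-cost) = (43 − 3 − 14.4167)/2 = 12.7917.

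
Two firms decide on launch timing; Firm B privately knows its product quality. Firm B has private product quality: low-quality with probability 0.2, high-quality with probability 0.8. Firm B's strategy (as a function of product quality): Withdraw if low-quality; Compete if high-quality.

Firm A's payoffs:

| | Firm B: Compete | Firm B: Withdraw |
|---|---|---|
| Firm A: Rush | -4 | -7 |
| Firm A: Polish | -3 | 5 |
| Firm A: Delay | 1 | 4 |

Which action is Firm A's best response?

Delay

Compute Firm A's expected payoff for each action, taking the expectation over Firm B's type.
E[Rush] = 0.2·(-7) + 0.8·(-4) = -4.6
E[Polish] = 0.2·(5) + 0.8·(-3) = -1.4
E[Delay] = 0.2·(4) + 0.8·(1) = 1.6
Best response: Delay (1.6 is the largest).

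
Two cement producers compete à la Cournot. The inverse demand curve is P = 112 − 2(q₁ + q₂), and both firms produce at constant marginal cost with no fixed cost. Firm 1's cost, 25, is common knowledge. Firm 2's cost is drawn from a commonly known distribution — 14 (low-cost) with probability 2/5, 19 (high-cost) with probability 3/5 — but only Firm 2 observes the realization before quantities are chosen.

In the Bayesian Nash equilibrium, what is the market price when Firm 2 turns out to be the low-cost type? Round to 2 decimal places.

Each type of Firm 2 best-responds to q₁; Firm 1 best-responds to the expected q₂ over Firm 2's types.
Firm 2 with cost c maximizes (112 − 2(q₁+q₂) − c)·q₂, giving q₂(c) = (112 − c − 2q₁)/4.
E[c₂] = 2/5·14 + 3/5·19 = 17
Firm 1's FOC against E[q₂] yields q₁ = (112 − 2·25 + E[c₂])/6 = (112 − 50 + 17)/6 = 13.1667.
q₂(low-cost) = 17.9167, so P = 112 − 2·(13.1667 + 17.9167) = 49.8333.

49.83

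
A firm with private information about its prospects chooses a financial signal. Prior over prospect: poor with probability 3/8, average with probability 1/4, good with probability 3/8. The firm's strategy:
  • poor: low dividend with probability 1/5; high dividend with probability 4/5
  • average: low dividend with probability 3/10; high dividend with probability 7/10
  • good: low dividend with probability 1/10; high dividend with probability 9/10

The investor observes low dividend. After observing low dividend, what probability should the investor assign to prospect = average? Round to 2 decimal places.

0.40

Apply Bayes' rule using the sender's strategy as the likelihood.
P(low dividend) = (3/8)·(1/5) + (1/4)·(3/10) + (3/8)·(1/10) = 3/16
P(average | low dividend) = ((1/4)·(3/10)) / (3/16) = (3/40) / (3/16) = 2/5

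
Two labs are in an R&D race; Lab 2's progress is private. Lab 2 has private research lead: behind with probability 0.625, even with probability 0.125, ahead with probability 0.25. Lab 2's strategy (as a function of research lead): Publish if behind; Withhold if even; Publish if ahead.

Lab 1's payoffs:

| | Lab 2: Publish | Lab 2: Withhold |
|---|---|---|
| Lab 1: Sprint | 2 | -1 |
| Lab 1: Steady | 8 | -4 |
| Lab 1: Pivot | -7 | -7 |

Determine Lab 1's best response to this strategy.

Compute Lab 1's expected payoff for each action, taking the expectation over Lab 2's type.
E[Sprint] = 0.625·(2) + 0.125·(-1) + 0.25·(2) = 1.625
E[Steady] = 0.625·(8) + 0.125·(-4) + 0.25·(8) = 6.5
E[Pivot] = 0.625·(-7) + 0.125·(-7) + 0.25·(-7) = -7
Best response: Steady (6.5 is the largest).

Steady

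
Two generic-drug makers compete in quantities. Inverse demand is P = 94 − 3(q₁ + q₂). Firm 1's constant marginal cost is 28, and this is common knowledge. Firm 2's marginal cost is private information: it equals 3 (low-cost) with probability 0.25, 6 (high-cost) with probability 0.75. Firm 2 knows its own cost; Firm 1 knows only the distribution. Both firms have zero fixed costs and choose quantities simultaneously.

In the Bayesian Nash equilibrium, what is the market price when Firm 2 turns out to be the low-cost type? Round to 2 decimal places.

41.29

Type-c best response for Firm 2: q₂(c) = (94 − c)/6 − q₁/2.
Firm 1 maximizes expected profit; its first-order condition is 94 − 6q₁ − 3E[q₂] − 28 = 0.
Substituting E[q₂] and solving: E[c₂] = 5.25, so q₁ = (94 − 2·28 + 5.25)/9 = 4.80556.
q₂(low-cost) = 12.7639, so P = 94 − 3·(4.80556 + 12.7639) = 41.2917.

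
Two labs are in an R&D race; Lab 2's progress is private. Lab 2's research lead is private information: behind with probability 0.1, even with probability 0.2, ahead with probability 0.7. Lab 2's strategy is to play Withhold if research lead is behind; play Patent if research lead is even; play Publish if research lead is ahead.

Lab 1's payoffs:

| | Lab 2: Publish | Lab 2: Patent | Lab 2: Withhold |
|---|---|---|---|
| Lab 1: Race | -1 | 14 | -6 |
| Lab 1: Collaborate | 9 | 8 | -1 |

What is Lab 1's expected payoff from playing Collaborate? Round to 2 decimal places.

7.80

E[Collaborate] = 0.1·(-1) + 0.2·8 + 0.7·9 = (-0.1) + 1.6 + 6.3 = 7.8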